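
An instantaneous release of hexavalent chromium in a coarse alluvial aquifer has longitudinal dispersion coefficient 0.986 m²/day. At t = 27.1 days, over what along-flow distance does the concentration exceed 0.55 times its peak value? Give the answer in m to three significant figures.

16.0 m

The plume is Gaussian with σ = √(2Dt) = √(2 × 0.986 × 27.1) = 7.310 m.
C/C_peak = exp(−Δx²/(2σ²)) = 0.55 ⇒ Δx = σ·√(−2 ln 0.55) = 7.310 × 1.093 = 7.990 m.
Width = 2Δx = 16.0 m.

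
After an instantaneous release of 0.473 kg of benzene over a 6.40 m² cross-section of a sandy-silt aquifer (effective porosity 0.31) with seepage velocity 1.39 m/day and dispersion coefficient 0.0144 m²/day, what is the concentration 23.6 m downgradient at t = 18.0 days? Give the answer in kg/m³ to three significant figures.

For an instantaneous plane source, C(x,t) = M/(n_e·A·√(4πDt)) · exp(−(x−vt)²/(4Dt)), with n_e·A the pore (flow) area.
Plume center vt = 1.39 × 18.0 = 25.02 m, so the well at 23.6 m is 1.42 m upgradient of the peak.
√(4πDt) = 1.805 m, giving peak height M/(n_e·A·√(4πDt)) = 0.473/(0.31 × 6.40 × 1.805) = 0.1321 kg/m³.
(x−vt)²/(4Dt) = (-1.42)²/(4 × 0.0144 × 18.0) = 1.945; exp(−1.945) = 0.1430.
C = 0.1321 × 0.1430 = 0.0189 kg/m³.

0.0189 kg/m³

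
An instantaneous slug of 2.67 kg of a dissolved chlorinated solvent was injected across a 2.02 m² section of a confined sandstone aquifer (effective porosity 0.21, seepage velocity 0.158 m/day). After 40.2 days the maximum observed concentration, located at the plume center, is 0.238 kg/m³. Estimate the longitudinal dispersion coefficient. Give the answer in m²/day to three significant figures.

1.38 m²/day

At the plume center C_max = M/(n_e·A·√(4πDt)), so D = M²/(4πt·(n_e·A·C_max)²).
n_e·A·C_max = 0.21 × 2.02 × 0.238 = 0.1010 kg/m.
D = 2.67²/(4π × 40.2 × 0.1010²) = 1.38 m²/day.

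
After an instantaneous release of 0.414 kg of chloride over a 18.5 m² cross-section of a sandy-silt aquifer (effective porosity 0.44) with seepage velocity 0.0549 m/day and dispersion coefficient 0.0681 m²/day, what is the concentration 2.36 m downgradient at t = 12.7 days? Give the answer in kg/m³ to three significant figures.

For an instantaneous plane source, C(x,t) = M/(n_e·A·√(4πDt)) · exp(−(x−vt)²/(4Dt)), with n_e·A the pore (flow) area.
Plume center vt = 0.0549 × 12.7 = 0.69723 m, so the well at 2.36 m is 1.66277 m downgradient of the peak.
√(4πDt) = 3.297 m, giving peak height M/(n_e·A·√(4πDt)) = 0.414/(0.44 × 18.5 × 3.297) = 0.01543 kg/m³.
(x−vt)²/(4Dt) = (1.66277)²/(4 × 0.0681 × 12.7) = 0.7992; exp(−0.7992) = 0.4497.
C = 0.01543 × 0.4497 = 0.00694 kg/m³.

0.00694 kg/m³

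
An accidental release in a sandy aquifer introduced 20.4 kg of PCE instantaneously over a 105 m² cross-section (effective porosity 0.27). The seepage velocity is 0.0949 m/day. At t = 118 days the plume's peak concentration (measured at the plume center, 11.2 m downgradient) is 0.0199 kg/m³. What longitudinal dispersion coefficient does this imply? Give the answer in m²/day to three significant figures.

0.882 m²/day

At the plume center C_max = M/(n_e·A·√(4πDt)), so D = M²/(4πt·(n_e·A·C_max)²).
n_e·A·C_max = 0.27 × 105 × 0.0199 = 0.5642 kg/m.
D = 20.4²/(4π × 118 × 0.5642²) = 0.882 m²/day.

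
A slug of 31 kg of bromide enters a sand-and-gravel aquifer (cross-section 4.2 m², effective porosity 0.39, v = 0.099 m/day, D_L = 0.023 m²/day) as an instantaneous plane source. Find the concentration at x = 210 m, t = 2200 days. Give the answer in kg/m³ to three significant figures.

0.556 kg/m³

For an instantaneous plane source, C(x,t) = M/(n_e·A·√(4πDt)) · exp(−(x−vt)²/(4Dt)), with n_e·A the pore (flow) area.
Plume center vt = 0.099 × 2200 = 217.8 m, so the well at 210 m is 7.8 m upgradient of the peak.
√(4πDt) = 25.22 m, giving peak height M/(n_e·A·√(4πDt)) = 31/(0.39 × 4.2 × 25.22) = 0.7504 kg/m³.
(x−vt)²/(4Dt) = (-7.8)²/(4 × 0.023 × 2200) = 0.3006; exp(−0.3006) = 0.7404.
C = 0.7504 × 0.7404 = 0.556 kg/m³.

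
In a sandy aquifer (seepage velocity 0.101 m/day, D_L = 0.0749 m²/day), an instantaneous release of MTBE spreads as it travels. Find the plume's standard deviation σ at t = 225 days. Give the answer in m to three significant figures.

Dispersive spreading gives a Gaussian with σ² = 2Dt; advection only shifts the center.
σ = √(2 × 0.0749 × 225) = 5.81 m.

5.81 m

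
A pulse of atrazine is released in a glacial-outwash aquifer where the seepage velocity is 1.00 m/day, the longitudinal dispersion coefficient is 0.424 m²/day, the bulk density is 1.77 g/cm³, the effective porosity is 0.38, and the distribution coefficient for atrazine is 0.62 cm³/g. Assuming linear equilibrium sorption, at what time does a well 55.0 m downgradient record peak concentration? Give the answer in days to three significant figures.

Retardation factor R = 1 + ρ_b·K_d/n = 1 + 1.77 × 0.62/0.38 = 3.888.
Sorption retards both mechanisms: v_R = v/R = 0.2572 m/day, D_R = D/R = 0.1091 m²/day.
Peak time from v_R²t² + 2D_R t − x² = 0: t = (√(D_R² + v_R²x²) − D_R)/v_R².
√(D_R² + v_R²x²) = √(0.1091² + 0.2572² × 55.0²) = 14.15; v_R² = 0.06615.
t = (14.15 − 0.1091)/0.06615 = 212 days.

212 days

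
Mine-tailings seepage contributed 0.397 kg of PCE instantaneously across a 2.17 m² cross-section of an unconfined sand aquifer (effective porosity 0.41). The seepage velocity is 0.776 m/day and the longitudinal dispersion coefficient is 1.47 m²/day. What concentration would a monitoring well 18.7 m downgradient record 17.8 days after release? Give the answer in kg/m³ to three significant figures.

0.0196 kg/m³

For an instantaneous plane source, C(x,t) = M/(n_e·A·√(4πDt)) · exp(−(x−vt)²/(4Dt)), with n_e·A the pore (flow) area.
Plume center vt = 0.776 × 17.8 = 13.8128 m, so the well at 18.7 m is 4.8872 m downgradient of the peak.
√(4πDt) = 18.13 m, giving peak height M/(n_e·A·√(4πDt)) = 0.397/(0.41 × 2.17 × 18.13) = 0.02461 kg/m³.
(x−vt)²/(4Dt) = (4.8872)²/(4 × 1.47 × 17.8) = 0.2282; exp(−0.2282) = 0.7960.
C = 0.02461 × 0.7960 = 0.0196 kg/m³.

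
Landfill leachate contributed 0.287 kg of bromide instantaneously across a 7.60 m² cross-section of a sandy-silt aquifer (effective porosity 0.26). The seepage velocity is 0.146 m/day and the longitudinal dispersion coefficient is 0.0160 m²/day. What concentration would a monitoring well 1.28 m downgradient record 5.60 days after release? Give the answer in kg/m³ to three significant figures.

For an instantaneous plane source, C(x,t) = M/(n_e·A·√(4πDt)) · exp(−(x−vt)²/(4Dt)), with n_e·A the pore (flow) area.
Plume center vt = 0.146 × 5.60 = 0.8176 m, so the well at 1.28 m is 0.4624 m downgradient of the peak.
√(4πDt) = 1.061 m, giving peak height M/(n_e·A·√(4πDt)) = 0.287/(0.26 × 7.60 × 1.061) = 0.1369 kg/m³.
(x−vt)²/(4Dt) = (0.4624)²/(4 × 0.0160 × 5.60) = 0.5966; exp(−0.5966) = 0.5507.
C = 0.1369 × 0.5507 = 0.0754 kg/m³.

0.0754 kg/m³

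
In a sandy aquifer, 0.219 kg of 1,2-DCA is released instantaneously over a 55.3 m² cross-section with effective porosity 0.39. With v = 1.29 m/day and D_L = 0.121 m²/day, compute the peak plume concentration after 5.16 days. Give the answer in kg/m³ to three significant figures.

The peak of an instantaneous 1D plume sits at x = vt; there the Gaussian factor is 1 and C_max = M/(n_e·A·√(4πDt)), where n_e·A is the pore area the mass is dissolved in.
√(4πDt) = √(4π × 0.121 × 5.16) = 2.801 m, so C_max = 0.219/(0.39 × 55.3 × 2.801) = 0.00363 kg/m³.

0.00363 kg/m³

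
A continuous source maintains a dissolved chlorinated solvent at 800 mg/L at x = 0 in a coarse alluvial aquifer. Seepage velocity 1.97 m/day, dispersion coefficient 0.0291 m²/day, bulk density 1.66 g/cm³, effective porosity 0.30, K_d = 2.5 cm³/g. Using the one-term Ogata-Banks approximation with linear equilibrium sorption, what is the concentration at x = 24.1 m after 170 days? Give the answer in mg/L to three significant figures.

24.9 mg/L

Retardation factor R = 1 + ρ_b·K_d/n = 1 + 1.66 × 2.5/0.30 = 14.83.
Sorption retards both mechanisms: v_R = v/R = 0.1328 m/day, D_R = D/R = 0.001962 m²/day.
v_R·t = 0.1328 × 170 = 22.576 m; 2√(D_R t) = 1.155 m; argument = (24.1 − 22.576)/1.155 = 1.319.
C = C₀ × ½·erfc(1.319) = 800 × 0.03107 = 24.9 mg/L.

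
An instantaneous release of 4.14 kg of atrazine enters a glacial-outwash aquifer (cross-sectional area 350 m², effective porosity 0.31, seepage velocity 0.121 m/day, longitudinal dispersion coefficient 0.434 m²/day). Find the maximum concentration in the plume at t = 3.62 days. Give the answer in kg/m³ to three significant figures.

The peak of an instantaneous 1D plume sits at x = vt; there the Gaussian factor is 1 and C_max = M/(n_e·A·√(4πDt)), where n_e·A is the pore area the mass is dissolved in.
√(4πDt) = √(4π × 0.434 × 3.62) = 4.443 m, so C_max = 4.14/(0.31 × 350 × 4.443) = 0.00859 kg/m³.

0.00859 kg/m³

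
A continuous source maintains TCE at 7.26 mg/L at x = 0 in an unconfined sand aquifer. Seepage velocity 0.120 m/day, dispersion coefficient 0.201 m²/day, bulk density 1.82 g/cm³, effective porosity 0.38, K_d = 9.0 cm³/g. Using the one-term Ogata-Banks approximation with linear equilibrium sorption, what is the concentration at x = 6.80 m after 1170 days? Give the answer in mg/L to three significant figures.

Retardation factor R = 1 + ρ_b·K_d/n = 1 + 1.82 × 9.0/0.38 = 44.11.
Sorption retards both mechanisms: v_R = v/R = 0.002720 m/day, D_R = D/R = 0.004557 m²/day.
v_R·t = 0.002720 × 1170 = 3.1824 m; 2√(D_R t) = 4.618 m; argument = (6.80 − 3.1824)/4.618 = 0.7834.
C = C₀ × ½·erfc(0.7834) = 7.26 × 0.1340 = 0.973 mg/L.

0.973 mg/L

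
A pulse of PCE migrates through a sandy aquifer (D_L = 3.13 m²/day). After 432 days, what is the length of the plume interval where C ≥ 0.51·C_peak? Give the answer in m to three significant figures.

The plume is Gaussian with σ = √(2Dt) = √(2 × 3.13 × 432) = 52.00 m.
C/C_peak = exp(−Δx²/(2σ²)) = 0.51 ⇒ Δx = σ·√(−2 ln 0.51) = 52.00 × 1.160 = 60.32 m.
Width = 2Δx = 121 m.

121 m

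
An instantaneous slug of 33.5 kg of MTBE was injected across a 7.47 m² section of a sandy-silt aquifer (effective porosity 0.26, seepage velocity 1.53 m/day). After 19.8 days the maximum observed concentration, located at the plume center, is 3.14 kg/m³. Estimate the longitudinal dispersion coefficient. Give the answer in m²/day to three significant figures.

At the plume center C_max = M/(n_e·A·√(4πDt)), so D = M²/(4πt·(n_e·A·C_max)²).
n_e·A·C_max = 0.26 × 7.47 × 3.14 = 6.099 kg/m.
D = 33.5²/(4π × 19.8 × 6.099²) = 0.121 m²/day.

0.121 m²/day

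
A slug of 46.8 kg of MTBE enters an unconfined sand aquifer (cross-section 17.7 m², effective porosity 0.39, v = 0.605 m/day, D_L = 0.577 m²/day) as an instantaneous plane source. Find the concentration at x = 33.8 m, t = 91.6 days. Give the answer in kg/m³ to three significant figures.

For an instantaneous plane source, C(x,t) = M/(n_e·A·√(4πDt)) · exp(−(x−vt)²/(4Dt)), with n_e·A the pore (flow) area.
Plume center vt = 0.605 × 91.6 = 55.418 m, so the well at 33.8 m is 21.618 m upgradient of the peak.
√(4πDt) = 25.77 m, giving peak height M/(n_e·A·√(4πDt)) = 46.8/(0.39 × 17.7 × 25.77) = 0.2631 kg/m³.
(x−vt)²/(4Dt) = (-21.618)²/(4 × 0.577 × 91.6) = 2.211; exp(−2.211) = 0.1096.
C = 0.2631 × 0.1096 = 0.0288 kg/m³.

0.0288 kg/m³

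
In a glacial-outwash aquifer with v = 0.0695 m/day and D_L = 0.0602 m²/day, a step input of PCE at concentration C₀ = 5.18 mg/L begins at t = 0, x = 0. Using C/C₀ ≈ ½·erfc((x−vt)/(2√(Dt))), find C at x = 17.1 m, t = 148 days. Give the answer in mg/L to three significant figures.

0.276 mg/L

For a continuous step input, C/C₀ ≈ ½·erfc((x−vt)/(2√(Dt))).
vt = 0.0695 × 148 = 10.286 m and 2√(Dt) = 2√(0.0602 × 148) = 5.970 m.
Argument (x−vt)/(2√(Dt)) = (17.1 − 10.286)/5.970 = 1.141; ½·erfc(1.141) = 0.05331.
C = 5.18 × 0.05331 = 0.276 mg/L.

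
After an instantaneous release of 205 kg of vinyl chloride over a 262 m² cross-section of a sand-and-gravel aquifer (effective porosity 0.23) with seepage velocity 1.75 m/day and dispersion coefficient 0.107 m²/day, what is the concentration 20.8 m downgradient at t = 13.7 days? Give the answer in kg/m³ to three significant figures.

0.142 kg/m³

For an instantaneous plane source, C(x,t) = M/(n_e·A·√(4πDt)) · exp(−(x−vt)²/(4Dt)), with n_e·A the pore (flow) area.
Plume center vt = 1.75 × 13.7 = 23.975 m, so the well at 20.8 m is 3.175 m upgradient of the peak.
√(4πDt) = 4.292 m, giving peak height M/(n_e·A·√(4πDt)) = 205/(0.23 × 262 × 4.292) = 0.7926 kg/m³.
(x−vt)²/(4Dt) = (-3.175)²/(4 × 0.107 × 13.7) = 1.719; exp(−1.719) = 0.1792.
C = 0.7926 × 0.1792 = 0.142 kg/m³.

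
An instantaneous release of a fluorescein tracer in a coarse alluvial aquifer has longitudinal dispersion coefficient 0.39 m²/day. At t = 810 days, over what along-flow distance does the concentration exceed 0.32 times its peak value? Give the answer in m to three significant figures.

75.9 m

The plume is Gaussian with σ = √(2Dt) = √(2 × 0.39 × 810) = 25.14 m.
C/C_peak = exp(−Δx²/(2σ²)) = 0.32 ⇒ Δx = σ·√(−2 ln 0.32) = 25.14 × 1.510 = 37.96 m.
Width = 2Δx = 75.9 m.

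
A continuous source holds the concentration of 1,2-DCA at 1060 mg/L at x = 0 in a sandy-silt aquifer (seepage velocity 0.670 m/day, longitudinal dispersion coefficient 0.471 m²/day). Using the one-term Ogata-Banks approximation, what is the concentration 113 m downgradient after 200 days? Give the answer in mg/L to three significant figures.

For a continuous step input, C/C₀ ≈ ½·erfc((x−vt)/(2√(Dt))).
vt = 0.670 × 200 = 134 m and 2√(Dt) = 2√(0.471 × 200) = 19.41 m.
Argument (x−vt)/(2√(Dt)) = (113 − 134)/19.41 = -1.082; ½·erfc(-1.082) = 0.9370.
C = 1060 × 0.9370 = 993 mg/L.

993 mg/L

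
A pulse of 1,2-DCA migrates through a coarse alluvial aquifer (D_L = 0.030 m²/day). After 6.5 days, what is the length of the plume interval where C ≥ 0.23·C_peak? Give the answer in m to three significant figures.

2.14 m

The plume is Gaussian with σ = √(2Dt) = √(2 × 0.030 × 6.5) = 0.6245 m.
C/C_peak = exp(−Δx²/(2σ²)) = 0.23 ⇒ Δx = σ·√(−2 ln 0.23) = 0.6245 × 1.714 = 1.070 m.
Width = 2Δx = 2.14 m.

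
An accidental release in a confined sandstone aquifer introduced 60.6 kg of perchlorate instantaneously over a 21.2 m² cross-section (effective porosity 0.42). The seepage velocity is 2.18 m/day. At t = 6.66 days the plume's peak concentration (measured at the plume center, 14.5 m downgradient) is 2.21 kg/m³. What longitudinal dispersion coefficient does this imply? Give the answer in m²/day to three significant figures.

0.113 m²/day

At the plume center C_max = M/(n_e·A·√(4πDt)), so D = M²/(4πt·(n_e·A·C_max)²).
n_e·A·C_max = 0.42 × 21.2 × 2.21 = 19.68 kg/m.
D = 60.6²/(4π × 6.66 × 19.68²) = 0.113 m²/day.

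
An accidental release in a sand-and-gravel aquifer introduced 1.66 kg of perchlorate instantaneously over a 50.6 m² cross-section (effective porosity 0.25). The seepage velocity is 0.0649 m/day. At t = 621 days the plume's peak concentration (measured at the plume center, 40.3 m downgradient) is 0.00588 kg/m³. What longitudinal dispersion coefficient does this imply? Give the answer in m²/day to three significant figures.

0.0638 m²/day

At the plume center C_max = M/(n_e·A·√(4πDt)), so D = M²/(4πt·(n_e·A·C_max)²).
n_e·A·C_max = 0.25 × 50.6 × 0.00588 = 0.07438 kg/m.
D = 1.66²/(4π × 621 × 0.07438²) = 0.0638 m²/day.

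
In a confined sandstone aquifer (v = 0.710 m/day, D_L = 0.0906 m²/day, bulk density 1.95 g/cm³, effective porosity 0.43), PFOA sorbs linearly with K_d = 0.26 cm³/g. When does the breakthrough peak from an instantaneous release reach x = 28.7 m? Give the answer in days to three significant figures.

87.7 days

Retardation factor R = 1 + ρ_b·K_d/n = 1 + 1.95 × 0.26/0.43 = 2.179.
Sorption retards both mechanisms: v_R = v/R = 0.3258 m/day, D_R = D/R = 0.04158 m²/day.
Peak time from v_R²t² + 2D_R t − x² = 0: t = (√(D_R² + v_R²x²) − D_R)/v_R².
√(D_R² + v_R²x²) = √(0.04158² + 0.3258² × 28.7²) = 9.351; v_R² = 0.1061.
t = (9.351 − 0.04158)/0.1061 = 87.7 days.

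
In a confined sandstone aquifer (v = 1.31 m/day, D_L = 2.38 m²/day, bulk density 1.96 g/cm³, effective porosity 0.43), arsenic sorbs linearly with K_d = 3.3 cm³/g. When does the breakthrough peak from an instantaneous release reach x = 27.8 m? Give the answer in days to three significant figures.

Retardation factor R = 1 + ρ_b·K_d/n = 1 + 1.96 × 3.3/0.43 = 16.04.
Sorption retards both mechanisms: v_R = v/R = 0.08167 m/day, D_R = D/R = 0.1484 m²/day.
Peak time from v_R²t² + 2D_R t − x² = 0: t = (√(D_R² + v_R²x²) − D_R)/v_R².
√(D_R² + v_R²x²) = √(0.1484² + 0.08167² × 27.8²) = 2.275; v_R² = 0.006670.
t = (2.275 − 0.1484)/0.006670 = 319 days.

319 days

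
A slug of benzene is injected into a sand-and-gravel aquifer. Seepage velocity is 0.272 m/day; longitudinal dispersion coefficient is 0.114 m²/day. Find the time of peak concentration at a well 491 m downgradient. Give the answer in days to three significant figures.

1800 days

For the 1D instantaneous-source solution, setting ∂C/∂t = 0 at fixed x gives v²t² + 2Dt − x² = 0, so t = (√(D² + v²x²) − D)/v².
√(D² + v²x²) = √(0.114² + 0.272² × 491²) = 133.6; v² = 0.073984.
t = (133.6 − 0.114)/0.073984 = 1800 days (vs. the pure-advection estimate x/v = 1810 d).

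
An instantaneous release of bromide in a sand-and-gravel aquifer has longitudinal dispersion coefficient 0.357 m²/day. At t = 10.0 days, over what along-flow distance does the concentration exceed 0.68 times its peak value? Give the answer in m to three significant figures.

The plume is Gaussian with σ = √(2Dt) = √(2 × 0.357 × 10.0) = 2.672 m.
C/C_peak = exp(−Δx²/(2σ²)) = 0.68 ⇒ Δx = σ·√(−2 ln 0.68) = 2.672 × 0.8783 = 2.347 m.
Width = 2Δx = 4.69 m.

4.69 m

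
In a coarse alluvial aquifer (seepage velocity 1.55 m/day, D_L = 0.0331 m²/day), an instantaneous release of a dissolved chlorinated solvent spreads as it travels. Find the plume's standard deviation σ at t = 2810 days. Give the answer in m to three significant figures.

Dispersive spreading gives a Gaussian with σ² = 2Dt; advection only shifts the center.
σ = √(2 × 0.0331 × 2810) = 13.6 m.

13.6 m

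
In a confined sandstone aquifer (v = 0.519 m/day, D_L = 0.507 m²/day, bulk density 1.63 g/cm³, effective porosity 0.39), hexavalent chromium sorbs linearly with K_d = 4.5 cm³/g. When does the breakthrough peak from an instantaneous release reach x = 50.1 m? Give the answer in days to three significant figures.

Retardation factor R = 1 + ρ_b·K_d/n = 1 + 1.63 × 4.5/0.39 = 19.81.
Sorption retards both mechanisms: v_R = v/R = 0.02620 m/day, D_R = D/R = 0.02559 m²/day.
Peak time from v_R²t² + 2D_R t − x² = 0: t = (√(D_R² + v_R²x²) − D_R)/v_R².
√(D_R² + v_R²x²) = √(0.02559² + 0.02620² × 50.1²) = 1.313; v_R² = 0.0006864.
t = (1.313 − 0.02559)/0.0006864 = 1880 days.

1880 days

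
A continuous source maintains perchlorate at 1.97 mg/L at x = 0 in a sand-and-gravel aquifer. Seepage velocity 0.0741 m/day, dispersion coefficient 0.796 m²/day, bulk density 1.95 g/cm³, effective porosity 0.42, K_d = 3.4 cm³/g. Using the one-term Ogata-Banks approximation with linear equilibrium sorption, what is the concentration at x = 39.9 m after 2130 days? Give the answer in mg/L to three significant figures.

0.0314 mg/L

Retardation factor R = 1 + ρ_b·K_d/n = 1 + 1.95 × 3.4/0.42 = 16.79.
Sorption retards both mechanisms: v_R = v/R = 0.004413 m/day, D_R = D/R = 0.04741 m²/day.
v_R·t = 0.004413 × 2130 = 9.39969 m; 2√(D_R t) = 20.10 m; argument = (39.9 − 9.39969)/20.10 = 1.517.
C = C₀ × ½·erfc(1.517) = 1.97 × 0.01596 = 0.0314 mg/L.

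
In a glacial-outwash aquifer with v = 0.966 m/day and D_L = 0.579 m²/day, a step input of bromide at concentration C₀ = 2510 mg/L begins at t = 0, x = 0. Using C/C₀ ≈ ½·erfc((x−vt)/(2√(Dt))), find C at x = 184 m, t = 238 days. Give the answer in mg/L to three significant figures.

2500 mg/L

For a continuous step input, C/C₀ ≈ ½·erfc((x−vt)/(2√(Dt))).
vt = 0.966 × 238 = 229.908 m and 2√(Dt) = 2√(0.579 × 238) = 23.48 m.
Argument (x−vt)/(2√(Dt)) = (184 − 229.908)/23.48 = -1.955; ½·erfc(-1.955) = 0.9972.
C = 2510 × 0.9972 = 2500 mg/L.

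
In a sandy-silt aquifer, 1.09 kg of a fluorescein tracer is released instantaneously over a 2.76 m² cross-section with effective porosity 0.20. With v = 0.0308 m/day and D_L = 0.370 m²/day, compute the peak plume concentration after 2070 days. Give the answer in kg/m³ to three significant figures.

0.0201 kg/m³

The peak of an instantaneous 1D plume sits at x = vt; there the Gaussian factor is 1 and C_max = M/(n_e·A·√(4πDt)), where n_e·A is the pore area the mass is dissolved in.
√(4πDt) = √(4π × 0.370 × 2070) = 98.10 m, so C_max = 1.09/(0.20 × 2.76 × 98.10) = 0.0201 kg/m³.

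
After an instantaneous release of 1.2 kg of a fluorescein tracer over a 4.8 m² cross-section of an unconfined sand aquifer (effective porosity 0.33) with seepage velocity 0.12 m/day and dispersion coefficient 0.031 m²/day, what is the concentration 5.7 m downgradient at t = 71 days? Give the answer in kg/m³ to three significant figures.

For an instantaneous plane source, C(x,t) = M/(n_e·A·√(4πDt)) · exp(−(x−vt)²/(4Dt)), with n_e·A the pore (flow) area.
Plume center vt = 0.12 × 71 = 8.52 m, so the well at 5.7 m is 2.82 m upgradient of the peak.
√(4πDt) = 5.259 m, giving peak height M/(n_e·A·√(4πDt)) = 1.2/(0.33 × 4.8 × 5.259) = 0.1441 kg/m³.
(x−vt)²/(4Dt) = (-2.82)²/(4 × 0.031 × 71) = 0.9033; exp(−0.9033) = 0.4052.
C = 0.1441 × 0.4052 = 0.0584 kg/m³.

0.0584 kg/m³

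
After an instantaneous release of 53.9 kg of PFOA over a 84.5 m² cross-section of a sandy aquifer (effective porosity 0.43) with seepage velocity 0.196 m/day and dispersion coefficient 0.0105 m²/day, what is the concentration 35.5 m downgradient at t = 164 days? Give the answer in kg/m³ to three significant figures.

0.0622 kg/m³

For an instantaneous plane source, C(x,t) = M/(n_e·A·√(4πDt)) · exp(−(x−vt)²/(4Dt)), with n_e·A the pore (flow) area.
Plume center vt = 0.196 × 164 = 32.144 m, so the well at 35.5 m is 3.356 m downgradient of the peak.
√(4πDt) = 4.652 m, giving peak height M/(n_e·A·√(4πDt)) = 53.9/(0.43 × 84.5 × 4.652) = 0.3189 kg/m³.
(x−vt)²/(4Dt) = (3.356)²/(4 × 0.0105 × 164) = 1.635; exp(−1.635) = 0.1950.
C = 0.3189 × 0.1950 = 0.0622 kg/m³.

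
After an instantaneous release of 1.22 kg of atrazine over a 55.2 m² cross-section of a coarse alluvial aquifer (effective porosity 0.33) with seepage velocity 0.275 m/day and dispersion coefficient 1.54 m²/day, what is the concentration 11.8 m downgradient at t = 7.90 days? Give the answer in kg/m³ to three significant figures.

0.000806 kg/m³

For an instantaneous plane source, C(x,t) = M/(n_e·A·√(4πDt)) · exp(−(x−vt)²/(4Dt)), with n_e·A the pore (flow) area.
Plume center vt = 0.275 × 7.90 = 2.1725 m, so the well at 11.8 m is 9.6275 m downgradient of the peak.
√(4πDt) = 12.36 m, giving peak height M/(n_e·A·√(4πDt)) = 1.22/(0.33 × 55.2 × 12.36) = 0.005419 kg/m³.
(x−vt)²/(4Dt) = (9.6275)²/(4 × 1.54 × 7.90) = 1.905; exp(−1.905) = 0.1488.
C = 0.005419 × 0.1488 = 0.000806 kg/m³.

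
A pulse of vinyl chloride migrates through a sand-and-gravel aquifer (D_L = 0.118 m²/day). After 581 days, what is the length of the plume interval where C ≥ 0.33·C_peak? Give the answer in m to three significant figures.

The plume is Gaussian with σ = √(2Dt) = √(2 × 0.118 × 581) = 11.71 m.
C/C_peak = exp(−Δx²/(2σ²)) = 0.33 ⇒ Δx = σ·√(−2 ln 0.33) = 11.71 × 1.489 = 17.44 m.
Width = 2Δx = 34.9 m.

34.9 m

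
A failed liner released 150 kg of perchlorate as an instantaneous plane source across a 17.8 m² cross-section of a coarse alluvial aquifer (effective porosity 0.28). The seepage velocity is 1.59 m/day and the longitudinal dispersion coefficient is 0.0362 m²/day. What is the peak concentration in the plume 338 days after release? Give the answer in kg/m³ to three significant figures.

2.43 kg/m³

The peak of an instantaneous 1D plume sits at x = vt; there the Gaussian factor is 1 and C_max = M/(n_e·A·√(4πDt)), where n_e·A is the pore area the mass is dissolved in.
√(4πDt) = √(4π × 0.0362 × 338) = 12.40 m, so C_max = 150/(0.28 × 17.8 × 12.40) = 2.43 kg/m³.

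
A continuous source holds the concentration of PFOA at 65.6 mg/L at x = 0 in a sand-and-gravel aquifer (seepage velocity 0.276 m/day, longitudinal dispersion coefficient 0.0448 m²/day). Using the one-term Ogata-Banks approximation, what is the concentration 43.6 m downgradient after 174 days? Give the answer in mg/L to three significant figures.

57.0 mg/L

For a continuous step input, C/C₀ ≈ ½·erfc((x−vt)/(2√(Dt))).
vt = 0.276 × 174 = 48.024 m and 2√(Dt) = 2√(0.0448 × 174) = 5.584 m.
Argument (x−vt)/(2√(Dt)) = (43.6 − 48.024)/5.584 = -0.7923; ½·erfc(-0.7923) = 0.8687.
C = 65.6 × 0.8687 = 57.0 mg/L.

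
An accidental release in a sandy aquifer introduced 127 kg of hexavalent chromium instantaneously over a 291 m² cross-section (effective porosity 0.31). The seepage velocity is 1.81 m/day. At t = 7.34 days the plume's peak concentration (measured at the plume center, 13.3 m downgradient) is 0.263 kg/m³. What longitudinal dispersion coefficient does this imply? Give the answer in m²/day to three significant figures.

At the plume center C_max = M/(n_e·A·√(4πDt)), so D = M²/(4πt·(n_e·A·C_max)²).
n_e·A·C_max = 0.31 × 291 × 0.263 = 23.73 kg/m.
D = 127²/(4π × 7.34 × 23.73²) = 0.311 m²/day.

0.311 m²/day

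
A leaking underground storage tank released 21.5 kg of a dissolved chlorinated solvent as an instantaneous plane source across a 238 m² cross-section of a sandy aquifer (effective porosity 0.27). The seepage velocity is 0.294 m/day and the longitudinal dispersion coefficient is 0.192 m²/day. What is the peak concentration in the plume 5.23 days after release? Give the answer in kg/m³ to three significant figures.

The peak of an instantaneous 1D plume sits at x = vt; there the Gaussian factor is 1 and C_max = M/(n_e·A·√(4πDt)), where n_e·A is the pore area the mass is dissolved in.
√(4πDt) = √(4π × 0.192 × 5.23) = 3.552 m, so C_max = 21.5/(0.27 × 238 × 3.552) = 0.0942 kg/m³.

0.0942 kg/m³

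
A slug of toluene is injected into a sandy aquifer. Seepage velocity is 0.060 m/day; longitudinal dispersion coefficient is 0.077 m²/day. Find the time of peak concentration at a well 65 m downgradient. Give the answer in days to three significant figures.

1060 days

For the 1D instantaneous-source solution, setting ∂C/∂t = 0 at fixed x gives v²t² + 2Dt − x² = 0, so t = (√(D² + v²x²) − D)/v².
√(D² + v²x²) = √(0.077² + 0.060² × 65²) = 3.901; v² = 0.0036.
t = (3.901 − 0.077)/0.0036 = 1060 days (vs. the pure-advection estimate x/v = 1080 d).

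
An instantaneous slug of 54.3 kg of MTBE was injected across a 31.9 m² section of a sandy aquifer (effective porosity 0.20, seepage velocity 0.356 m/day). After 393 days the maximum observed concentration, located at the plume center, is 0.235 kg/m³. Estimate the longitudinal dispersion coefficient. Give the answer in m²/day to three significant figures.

At the plume center C_max = M/(n_e·A·√(4πDt)), so D = M²/(4πt·(n_e·A·C_max)²).
n_e·A·C_max = 0.20 × 31.9 × 0.235 = 1.499 kg/m.
D = 54.3²/(4π × 393 × 1.499²) = 0.266 m²/day.

0.266 m²/day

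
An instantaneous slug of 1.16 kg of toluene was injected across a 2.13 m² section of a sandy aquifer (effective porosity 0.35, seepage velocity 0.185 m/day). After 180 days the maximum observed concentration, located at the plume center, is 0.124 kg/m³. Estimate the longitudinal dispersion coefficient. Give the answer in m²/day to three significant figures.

At the plume center C_max = M/(n_e·A·√(4πDt)), so D = M²/(4πt·(n_e·A·C_max)²).
n_e·A·C_max = 0.35 × 2.13 × 0.124 = 0.09244 kg/m.
D = 1.16²/(4π × 180 × 0.09244²) = 0.0696 m²/day.

0.0696 m²/day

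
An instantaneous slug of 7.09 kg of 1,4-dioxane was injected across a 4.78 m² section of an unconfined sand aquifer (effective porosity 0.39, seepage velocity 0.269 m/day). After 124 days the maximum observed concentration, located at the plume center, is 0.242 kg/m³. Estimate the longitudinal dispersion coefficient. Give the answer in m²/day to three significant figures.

0.159 m²/day

At the plume center C_max = M/(n_e·A·√(4πDt)), so D = M²/(4πt·(n_e·A·C_max)²).
n_e·A·C_max = 0.39 × 4.78 × 0.242 = 0.4511 kg/m.
D = 7.09²/(4π × 124 × 0.4511²) = 0.159 m²/day.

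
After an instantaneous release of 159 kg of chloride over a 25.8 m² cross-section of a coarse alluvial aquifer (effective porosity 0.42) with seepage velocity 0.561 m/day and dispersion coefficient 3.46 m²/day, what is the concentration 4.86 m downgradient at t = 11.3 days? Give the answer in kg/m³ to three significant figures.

For an instantaneous plane source, C(x,t) = M/(n_e·A·√(4πDt)) · exp(−(x−vt)²/(4Dt)), with n_e·A the pore (flow) area.
Plume center vt = 0.561 × 11.3 = 6.3393 m, so the well at 4.86 m is 1.4793 m upgradient of the peak.
√(4πDt) = 22.17 m, giving peak height M/(n_e·A·√(4πDt)) = 159/(0.42 × 25.8 × 22.17) = 0.6619 kg/m³.
(x−vt)²/(4Dt) = (-1.4793)²/(4 × 3.46 × 11.3) = 0.01399; exp(−0.01399) = 0.9861.
C = 0.6619 × 0.9861 = 0.653 kg/m³.

0.653 kg/m³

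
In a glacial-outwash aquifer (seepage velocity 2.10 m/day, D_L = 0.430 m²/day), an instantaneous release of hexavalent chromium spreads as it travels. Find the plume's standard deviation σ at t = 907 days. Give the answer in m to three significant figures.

Dispersive spreading gives a Gaussian with σ² = 2Dt; advection only shifts the center.
σ = √(2 × 0.430 × 907) = 27.9 m.

27.9 m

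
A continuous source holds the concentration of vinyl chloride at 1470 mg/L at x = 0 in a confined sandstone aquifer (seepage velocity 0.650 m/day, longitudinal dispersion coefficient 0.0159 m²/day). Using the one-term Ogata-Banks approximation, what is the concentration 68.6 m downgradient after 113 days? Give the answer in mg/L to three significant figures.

For a continuous step input, C/C₀ ≈ ½·erfc((x−vt)/(2√(Dt))).
vt = 0.650 × 113 = 73.45 m and 2√(Dt) = 2√(0.0159 × 113) = 2.681 m.
Argument (x−vt)/(2√(Dt)) = (68.6 − 73.45)/2.681 = -1.809; ½·erfc(-1.809) = 0.9947.
C = 1470 × 0.9947 = 1460 mg/L.

1460 mg/L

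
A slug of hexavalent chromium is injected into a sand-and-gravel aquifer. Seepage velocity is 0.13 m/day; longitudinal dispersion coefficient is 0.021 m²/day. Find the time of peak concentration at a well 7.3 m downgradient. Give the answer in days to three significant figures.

For the 1D instantaneous-source solution, setting ∂C/∂t = 0 at fixed x gives v²t² + 2Dt − x² = 0, so t = (√(D² + v²x²) − D)/v².
√(D² + v²x²) = √(0.021² + 0.13² × 7.3²) = 0.9492; v² = 0.0169.
t = (0.9492 − 0.021)/0.0169 = 54.9 days (vs. the pure-advection estimate x/v = 56.2 d).

54.9 days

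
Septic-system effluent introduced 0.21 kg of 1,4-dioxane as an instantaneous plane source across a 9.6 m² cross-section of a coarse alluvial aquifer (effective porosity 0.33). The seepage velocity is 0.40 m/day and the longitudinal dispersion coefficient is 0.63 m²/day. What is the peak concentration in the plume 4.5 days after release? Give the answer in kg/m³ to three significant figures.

0.0111 kg/m³

The peak of an instantaneous 1D plume sits at x = vt; there the Gaussian factor is 1 and C_max = M/(n_e·A·√(4πDt)), where n_e·A is the pore area the mass is dissolved in.
√(4πDt) = √(4π × 0.63 × 4.5) = 5.969 m, so C_max = 0.21/(0.33 × 9.6 × 5.969) = 0.0111 kg/m³.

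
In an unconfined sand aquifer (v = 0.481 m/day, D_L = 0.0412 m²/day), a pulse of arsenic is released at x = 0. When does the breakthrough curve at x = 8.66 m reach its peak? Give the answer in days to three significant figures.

17.8 days

For the 1D instantaneous-source solution, setting ∂C/∂t = 0 at fixed x gives v²t² + 2Dt − x² = 0, so t = (√(D² + v²x²) − D)/v².
√(D² + v²x²) = √(0.0412² + 0.481² × 8.66²) = 4.166; v² = 0.231361.
t = (4.166 − 0.0412)/0.231361 = 17.8 days (vs. the pure-advection estimate x/v = 18.0 d).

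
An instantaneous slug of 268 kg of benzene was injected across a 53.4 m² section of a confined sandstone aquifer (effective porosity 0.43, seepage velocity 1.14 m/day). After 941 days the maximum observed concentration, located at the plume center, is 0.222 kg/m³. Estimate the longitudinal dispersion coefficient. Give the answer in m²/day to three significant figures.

0.234 m²/day

At the plume center C_max = M/(n_e·A·√(4πDt)), so D = M²/(4πt·(n_e·A·C_max)²).
n_e·A·C_max = 0.43 × 53.4 × 0.222 = 5.098 kg/m.
D = 268²/(4π × 941 × 5.098²) = 0.234 m²/day.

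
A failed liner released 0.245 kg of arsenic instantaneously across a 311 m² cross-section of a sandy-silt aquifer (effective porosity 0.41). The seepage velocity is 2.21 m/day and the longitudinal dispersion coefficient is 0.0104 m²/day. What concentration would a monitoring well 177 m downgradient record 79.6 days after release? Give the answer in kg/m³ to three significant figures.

For an instantaneous plane source, C(x,t) = M/(n_e·A·√(4πDt)) · exp(−(x−vt)²/(4Dt)), with n_e·A the pore (flow) area.
Plume center vt = 2.21 × 79.6 = 175.916 m, so the well at 177 m is 1.084 m downgradient of the peak.
√(4πDt) = 3.225 m, giving peak height M/(n_e·A·√(4πDt)) = 0.245/(0.41 × 311 × 3.225) = 0.0005958 kg/m³.
(x−vt)²/(4Dt) = (1.084)²/(4 × 0.0104 × 79.6) = 0.3549; exp(−0.3549) = 0.7012.
C = 0.0005958 × 0.7012 = 0.000418 kg/m³.

0.000418 kg/m³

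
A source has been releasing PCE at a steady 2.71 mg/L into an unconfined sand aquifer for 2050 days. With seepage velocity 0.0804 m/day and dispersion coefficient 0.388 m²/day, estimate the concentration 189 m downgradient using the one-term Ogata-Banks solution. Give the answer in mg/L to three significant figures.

For a continuous step input, C/C₀ ≈ ½·erfc((x−vt)/(2√(Dt))).
vt = 0.0804 × 2050 = 164.82 m and 2√(Dt) = 2√(0.388 × 2050) = 56.41 m.
Argument (x−vt)/(2√(Dt)) = (189 − 164.82)/56.41 = 0.4286; ½·erfc(0.4286) = 0.2722.
C = 2.71 × 0.2722 = 0.738 mg/L.

0.738 mg/L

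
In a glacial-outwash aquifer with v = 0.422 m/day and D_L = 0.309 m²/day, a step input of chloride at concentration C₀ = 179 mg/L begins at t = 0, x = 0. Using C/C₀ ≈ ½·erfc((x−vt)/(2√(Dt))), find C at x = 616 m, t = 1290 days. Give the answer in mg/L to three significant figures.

1.00 mg/L

For a continuous step input, C/C₀ ≈ ½·erfc((x−vt)/(2√(Dt))).
vt = 0.422 × 1290 = 544.38 m and 2√(Dt) = 2√(0.309 × 1290) = 39.93 m.
Argument (x−vt)/(2√(Dt)) = (616 − 544.38)/39.93 = 1.794; ½·erfc(1.794) = 0.005589.
C = 179 × 0.005589 = 1.00 mg/L.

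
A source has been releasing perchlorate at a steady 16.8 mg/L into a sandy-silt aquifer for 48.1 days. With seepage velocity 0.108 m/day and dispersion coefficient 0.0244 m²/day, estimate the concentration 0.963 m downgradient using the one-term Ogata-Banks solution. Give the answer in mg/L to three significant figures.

16.8 mg/L

For a continuous step input, C/C₀ ≈ ½·erfc((x−vt)/(2√(Dt))).
vt = 0.108 × 48.1 = 5.1948 m and 2√(Dt) = 2√(0.0244 × 48.1) = 2.167 m.
Argument (x−vt)/(2√(Dt)) = (0.963 − 5.1948)/2.167 = -1.953; ½·erfc(-1.953) = 0.9971.
C = 16.8 × 0.9971 = 16.8 mg/L.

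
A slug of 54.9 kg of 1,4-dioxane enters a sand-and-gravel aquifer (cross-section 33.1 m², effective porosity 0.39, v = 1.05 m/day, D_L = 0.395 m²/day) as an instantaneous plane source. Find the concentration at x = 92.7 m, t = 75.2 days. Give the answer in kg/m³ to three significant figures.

0.0449 kg/m³

For an instantaneous plane source, C(x,t) = M/(n_e·A·√(4πDt)) · exp(−(x−vt)²/(4Dt)), with n_e·A the pore (flow) area.
Plume center vt = 1.05 × 75.2 = 78.96 m, so the well at 92.7 m is 13.74 m downgradient of the peak.
√(4πDt) = 19.32 m, giving peak height M/(n_e·A·√(4πDt)) = 54.9/(0.39 × 33.1 × 19.32) = 0.2201 kg/m³.
(x−vt)²/(4Dt) = (13.74)²/(4 × 0.395 × 75.2) = 1.589; exp(−1.589) = 0.2041.
C = 0.2201 × 0.2041 = 0.0449 kg/m³.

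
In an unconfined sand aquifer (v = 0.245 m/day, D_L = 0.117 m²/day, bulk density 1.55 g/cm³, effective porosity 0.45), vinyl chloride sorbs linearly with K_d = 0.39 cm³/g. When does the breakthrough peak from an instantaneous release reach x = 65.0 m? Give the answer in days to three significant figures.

Retardation factor R = 1 + ρ_b·K_d/n = 1 + 1.55 × 0.39/0.45 = 2.343.
Sorption retards both mechanisms: v_R = v/R = 0.1046 m/day, D_R = D/R = 0.04994 m²/day.
Peak time from v_R²t² + 2D_R t − x² = 0: t = (√(D_R² + v_R²x²) − D_R)/v_R².
√(D_R² + v_R²x²) = √(0.04994² + 0.1046² × 65.0²) = 6.799; v_R² = 0.01094.
t = (6.799 − 0.04994)/0.01094 = 617 days.

617 days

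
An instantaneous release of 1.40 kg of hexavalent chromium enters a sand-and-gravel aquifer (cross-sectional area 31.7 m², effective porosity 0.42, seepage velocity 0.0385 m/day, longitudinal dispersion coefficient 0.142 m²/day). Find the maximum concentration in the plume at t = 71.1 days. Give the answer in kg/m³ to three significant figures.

The peak of an instantaneous 1D plume sits at x = vt; there the Gaussian factor is 1 and C_max = M/(n_e·A·√(4πDt)), where n_e·A is the pore area the mass is dissolved in.
√(4πDt) = √(4π × 0.142 × 71.1) = 11.26 m, so C_max = 1.40/(0.42 × 31.7 × 11.26) = 0.00934 kg/m³.

0.00934 kg/m³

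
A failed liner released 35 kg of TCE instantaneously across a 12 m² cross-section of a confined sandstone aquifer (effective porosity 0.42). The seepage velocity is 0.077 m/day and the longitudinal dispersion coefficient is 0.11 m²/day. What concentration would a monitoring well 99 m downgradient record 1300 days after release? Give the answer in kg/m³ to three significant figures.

For an instantaneous plane source, C(x,t) = M/(n_e·A·√(4πDt)) · exp(−(x−vt)²/(4Dt)), with n_e·A the pore (flow) area.
Plume center vt = 0.077 × 1300 = 100.1 m, so the well at 99 m is 1.1 m upgradient of the peak.
√(4πDt) = 42.39 m, giving peak height M/(n_e·A·√(4πDt)) = 35/(0.42 × 12 × 42.39) = 0.1638 kg/m³.
(x−vt)²/(4Dt) = (-1.1)²/(4 × 0.11 × 1300) = 0.002115; exp(−0.002115) = 0.9979.
C = 0.1638 × 0.9979 = 0.163 kg/m³.

0.163 kg/m³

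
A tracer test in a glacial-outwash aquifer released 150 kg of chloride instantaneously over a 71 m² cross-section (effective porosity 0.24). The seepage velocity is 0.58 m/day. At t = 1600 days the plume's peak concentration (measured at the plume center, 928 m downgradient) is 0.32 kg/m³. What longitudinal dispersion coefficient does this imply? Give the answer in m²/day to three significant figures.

At the plume center C_max = M/(n_e·A·√(4πDt)), so D = M²/(4πt·(n_e·A·C_max)²).
n_e·A·C_max = 0.24 × 71 × 0.32 = 5.453 kg/m.
D = 150²/(4π × 1600 × 5.453²) = 0.0376 m²/day.

0.0376 m²/day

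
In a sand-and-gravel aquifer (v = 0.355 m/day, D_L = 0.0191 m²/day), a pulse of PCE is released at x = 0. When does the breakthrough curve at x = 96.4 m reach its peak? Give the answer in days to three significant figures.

271 days

For the 1D instantaneous-source solution, setting ∂C/∂t = 0 at fixed x gives v²t² + 2Dt − x² = 0, so t = (√(D² + v²x²) − D)/v².
√(D² + v²x²) = √(0.0191² + 0.355² × 96.4²) = 34.22; v² = 0.126025.
t = (34.22 − 0.0191)/0.126025 = 271 days (vs. the pure-advection estimate x/v = 272 d).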